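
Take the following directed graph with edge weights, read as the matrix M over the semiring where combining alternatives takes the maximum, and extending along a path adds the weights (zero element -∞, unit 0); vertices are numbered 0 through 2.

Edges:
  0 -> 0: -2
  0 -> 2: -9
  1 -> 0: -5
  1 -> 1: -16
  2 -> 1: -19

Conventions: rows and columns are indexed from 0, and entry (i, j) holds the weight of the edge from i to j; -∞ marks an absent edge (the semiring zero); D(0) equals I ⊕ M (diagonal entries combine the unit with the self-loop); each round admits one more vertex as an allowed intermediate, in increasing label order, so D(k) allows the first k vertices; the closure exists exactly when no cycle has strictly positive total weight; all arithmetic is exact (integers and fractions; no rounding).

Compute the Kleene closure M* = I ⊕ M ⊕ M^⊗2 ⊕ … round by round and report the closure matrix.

D(0):
  [0, -∞, -9]
  [-5, 0, -∞]
  [-∞, -19, 0]
D(1):
  [0, -∞, -9]
  [-5, 0, -14]
  [-∞, -19, 0]
D(2):
  [0, -∞, -9]
  [-5, 0, -14]
  [-24, -19, 0]
D(3):
  [0, -28, -9]
  [-5, 0, -14]
  [-24, -19, 0]
Answer: M* = [[0, -28, -9], [-5, 0, -14], [-24, -19, 0]]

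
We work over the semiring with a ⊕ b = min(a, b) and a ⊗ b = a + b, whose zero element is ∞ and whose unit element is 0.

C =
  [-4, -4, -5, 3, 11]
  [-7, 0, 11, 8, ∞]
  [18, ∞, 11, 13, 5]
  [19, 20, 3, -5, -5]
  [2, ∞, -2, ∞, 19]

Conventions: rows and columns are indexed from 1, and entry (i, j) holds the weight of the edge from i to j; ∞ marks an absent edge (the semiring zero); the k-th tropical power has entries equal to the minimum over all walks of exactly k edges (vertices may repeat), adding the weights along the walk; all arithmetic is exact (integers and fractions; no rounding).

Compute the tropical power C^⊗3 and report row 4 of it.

C^⊗2:
  [-11, -8, -9, -2, -2]
  [-11, -11, -12, -4, 3]
  [7, 14, 3, 8, 8]
  [-3, 15, -7, -10, -10]
  [-2, -2, -3, 5, 3]
C^⊗3:
  [-15, -15, -16, -8, -7]
  [-18, -15, -16, -9, -9]
  [3, 3, 2, 3, 3]
  [-8, -7, -12, -15, -15]
  [-9, -6, -7, 0, 0]
Answer: row 4 of C^⊗3 = [-8, -7, -12, -15, -15]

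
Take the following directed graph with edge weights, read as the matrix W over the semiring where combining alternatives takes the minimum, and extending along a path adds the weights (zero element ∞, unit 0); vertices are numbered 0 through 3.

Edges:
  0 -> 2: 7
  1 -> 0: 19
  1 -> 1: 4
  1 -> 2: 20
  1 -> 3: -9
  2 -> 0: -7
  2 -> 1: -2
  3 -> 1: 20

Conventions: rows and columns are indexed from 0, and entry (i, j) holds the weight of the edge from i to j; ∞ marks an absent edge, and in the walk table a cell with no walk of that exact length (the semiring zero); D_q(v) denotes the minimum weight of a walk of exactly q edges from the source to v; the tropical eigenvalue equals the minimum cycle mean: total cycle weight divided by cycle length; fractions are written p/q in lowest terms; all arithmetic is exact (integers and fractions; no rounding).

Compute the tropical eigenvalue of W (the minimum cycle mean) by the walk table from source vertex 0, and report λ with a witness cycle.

q=0: [0, ∞, ∞, ∞]
q=1: [∞, ∞, 7, ∞]
q=2: [0, 5, ∞, ∞]
q=3: [24, 9, 7, -4]
q=4: [0, 5, 29, 0]
Optimal cycle mean attained by: cycle 0->2->0, total 7 + (-7), length 2.
Answer: λ = 0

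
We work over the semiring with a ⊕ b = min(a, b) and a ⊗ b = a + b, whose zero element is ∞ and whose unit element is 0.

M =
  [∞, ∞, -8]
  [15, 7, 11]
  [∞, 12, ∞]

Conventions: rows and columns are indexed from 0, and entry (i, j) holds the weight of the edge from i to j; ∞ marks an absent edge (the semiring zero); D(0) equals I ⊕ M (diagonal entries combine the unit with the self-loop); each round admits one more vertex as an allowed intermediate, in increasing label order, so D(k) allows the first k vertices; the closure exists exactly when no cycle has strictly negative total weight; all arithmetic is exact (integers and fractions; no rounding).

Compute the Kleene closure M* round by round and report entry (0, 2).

D(0):
  [0, ∞, -8]
  [15, 0, 11]
  [∞, 12, 0]
D(1):
  [0, ∞, -8]
  [15, 0, 7]
  [∞, 12, 0]
D(2):
  [0, ∞, -8]
  [15, 0, 7]
  [27, 12, 0]
D(3):
  [0, 4, -8]
  [15, 0, 7]
  [27, 12, 0]
Answer: M*[0][2] = -8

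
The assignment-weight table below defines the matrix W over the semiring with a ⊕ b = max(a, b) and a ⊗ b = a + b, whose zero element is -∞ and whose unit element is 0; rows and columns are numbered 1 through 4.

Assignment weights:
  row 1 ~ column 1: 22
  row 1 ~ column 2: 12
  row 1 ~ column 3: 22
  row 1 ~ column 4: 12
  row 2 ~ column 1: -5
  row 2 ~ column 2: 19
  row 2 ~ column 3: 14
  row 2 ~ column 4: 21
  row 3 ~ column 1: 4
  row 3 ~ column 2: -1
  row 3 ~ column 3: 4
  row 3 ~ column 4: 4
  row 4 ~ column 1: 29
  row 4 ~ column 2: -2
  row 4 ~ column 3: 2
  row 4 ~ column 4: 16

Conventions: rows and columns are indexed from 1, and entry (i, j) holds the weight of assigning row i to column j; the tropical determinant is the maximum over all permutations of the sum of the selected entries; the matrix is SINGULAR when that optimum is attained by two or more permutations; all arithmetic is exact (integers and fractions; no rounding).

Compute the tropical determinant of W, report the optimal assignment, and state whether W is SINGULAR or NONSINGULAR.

σ = (1, 2, 3, 4): 22 + 19 + 4 + 16 = 61
σ = (1, 2, 4, 3): 22 + 19 + 4 + 2 = 47
σ = (1, 3, 2, 4): 22 + 14 + (-1) + 16 = 51
σ = (1, 3, 4, 2): 22 + 14 + 4 + (-2) = 38
σ = (1, 4, 2, 3): 22 + 21 + (-1) + 2 = 44
σ = (1, 4, 3, 2): 22 + 21 + 4 + (-2) = 45
σ = (2, 1, 3, 4): 12 + (-5) + 4 + 16 = 27
σ = (2, 1, 4, 3): 12 + (-5) + 4 + 2 = 13
σ = (2, 3, 1, 4): 12 + 14 + 4 + 16 = 46
σ = (2, 3, 4, 1): 12 + 14 + 4 + 29 = 59
σ = (2, 4, 1, 3): 12 + 21 + 4 + 2 = 39
σ = (2, 4, 3, 1): 12 + 21 + 4 + 29 = 66
σ = (3, 1, 2, 4): 22 + (-5) + (-1) + 16 = 32
σ = (3, 1, 4, 2): 22 + (-5) + 4 + (-2) = 19
σ = (3, 2, 1, 4): 22 + 19 + 4 + 16 = 61
σ = (3, 2, 4, 1): 22 + 19 + 4 + 29 = 74
σ = (3, 4, 1, 2): 22 + 21 + 4 + (-2) = 45
σ = (3, 4, 2, 1): 22 + 21 + (-1) + 29 = 71
σ = (4, 1, 2, 3): 12 + (-5) + (-1) + 2 = 8
σ = (4, 1, 3, 2): 12 + (-5) + 4 + (-2) = 9
σ = (4, 2, 1, 3): 12 + 19 + 4 + 2 = 37
σ = (4, 2, 3, 1): 12 + 19 + 4 + 29 = 64
σ = (4, 3, 1, 2): 12 + 14 + 4 + (-2) = 28
σ = (4, 3, 2, 1): 12 + 14 + (-1) + 29 = 54
Optimal value attained by: σ = (3, 2, 4, 1).
Answer: det⊕(W) = 74; verdict: NONSINGULAR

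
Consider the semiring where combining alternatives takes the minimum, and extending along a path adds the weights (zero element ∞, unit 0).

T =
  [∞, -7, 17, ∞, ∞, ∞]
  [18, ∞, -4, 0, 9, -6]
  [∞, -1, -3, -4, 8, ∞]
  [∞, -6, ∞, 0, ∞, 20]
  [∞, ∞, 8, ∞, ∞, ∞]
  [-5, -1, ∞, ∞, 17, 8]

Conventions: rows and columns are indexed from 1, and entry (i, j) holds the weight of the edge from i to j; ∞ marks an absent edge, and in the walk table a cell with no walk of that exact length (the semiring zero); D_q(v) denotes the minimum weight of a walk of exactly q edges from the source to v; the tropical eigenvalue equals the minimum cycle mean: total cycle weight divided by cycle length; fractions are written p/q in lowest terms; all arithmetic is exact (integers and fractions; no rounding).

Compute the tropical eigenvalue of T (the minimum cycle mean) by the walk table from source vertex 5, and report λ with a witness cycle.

q=0: [∞, ∞, ∞, ∞, 0, ∞]
q=1: [∞, ∞, 8, ∞, ∞, ∞]
q=2: [∞, 7, 5, 4, 16, ∞]
q=3: [25, -2, 2, 1, 13, 1]
q=4: [-4, -5, -6, -2, 7, -8]
q=5: [-13, -11, -9, -10, 2, -11]
q=6: [-16, -20, -15, -13, -2, -17]
Optimal cycle mean attained by: cycle 1->2->6->1, total (-7) + (-6) + (-5), length 3.
Answer: λ = -6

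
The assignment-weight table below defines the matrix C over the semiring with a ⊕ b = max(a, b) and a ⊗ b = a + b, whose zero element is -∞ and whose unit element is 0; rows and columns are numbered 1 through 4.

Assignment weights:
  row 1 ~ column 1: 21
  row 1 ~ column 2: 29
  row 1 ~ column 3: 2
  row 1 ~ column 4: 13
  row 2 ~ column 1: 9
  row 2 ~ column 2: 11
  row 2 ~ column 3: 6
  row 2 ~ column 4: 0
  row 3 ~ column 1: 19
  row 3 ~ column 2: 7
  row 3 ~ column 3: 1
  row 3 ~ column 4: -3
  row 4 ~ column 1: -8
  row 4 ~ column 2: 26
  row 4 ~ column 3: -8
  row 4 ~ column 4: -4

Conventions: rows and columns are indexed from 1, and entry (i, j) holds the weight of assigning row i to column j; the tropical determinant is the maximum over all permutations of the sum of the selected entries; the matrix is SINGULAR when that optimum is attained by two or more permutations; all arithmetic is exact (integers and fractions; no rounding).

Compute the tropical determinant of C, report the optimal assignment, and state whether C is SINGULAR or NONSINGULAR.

σ = (1, 2, 3, 4): 21 + 11 + 1 + (-4) = 29
σ = (1, 2, 4, 3): 21 + 11 + (-3) + (-8) = 21
σ = (1, 3, 2, 4): 21 + 6 + 7 + (-4) = 30
σ = (1, 3, 4, 2): 21 + 6 + (-3) + 26 = 50
σ = (1, 4, 2, 3): 21 + 0 + 7 + (-8) = 20
σ = (1, 4, 3, 2): 21 + 0 + 1 + 26 = 48
σ = (2, 1, 3, 4): 29 + 9 + 1 + (-4) = 35
σ = (2, 1, 4, 3): 29 + 9 + (-3) + (-8) = 27
σ = (2, 3, 1, 4): 29 + 6 + 19 + (-4) = 50
σ = (2, 3, 4, 1): 29 + 6 + (-3) + (-8) = 24
σ = (2, 4, 1, 3): 29 + 0 + 19 + (-8) = 40
σ = (2, 4, 3, 1): 29 + 0 + 1 + (-8) = 22
σ = (3, 1, 2, 4): 2 + 9 + 7 + (-4) = 14
σ = (3, 1, 4, 2): 2 + 9 + (-3) + 26 = 34
σ = (3, 2, 1, 4): 2 + 11 + 19 + (-4) = 28
σ = (3, 2, 4, 1): 2 + 11 + (-3) + (-8) = 2
σ = (3, 4, 1, 2): 2 + 0 + 19 + 26 = 47
σ = (3, 4, 2, 1): 2 + 0 + 7 + (-8) = 1
σ = (4, 1, 2, 3): 13 + 9 + 7 + (-8) = 21
σ = (4, 1, 3, 2): 13 + 9 + 1 + 26 = 49
σ = (4, 2, 1, 3): 13 + 11 + 19 + (-8) = 35
σ = (4, 2, 3, 1): 13 + 11 + 1 + (-8) = 17
σ = (4, 3, 1, 2): 13 + 6 + 19 + 26 = 64
σ = (4, 3, 2, 1): 13 + 6 + 7 + (-8) = 18
Optimal value attained by: σ = (4, 3, 1, 2).
Answer: det⊕(C) = 64; verdict: NONSINGULAR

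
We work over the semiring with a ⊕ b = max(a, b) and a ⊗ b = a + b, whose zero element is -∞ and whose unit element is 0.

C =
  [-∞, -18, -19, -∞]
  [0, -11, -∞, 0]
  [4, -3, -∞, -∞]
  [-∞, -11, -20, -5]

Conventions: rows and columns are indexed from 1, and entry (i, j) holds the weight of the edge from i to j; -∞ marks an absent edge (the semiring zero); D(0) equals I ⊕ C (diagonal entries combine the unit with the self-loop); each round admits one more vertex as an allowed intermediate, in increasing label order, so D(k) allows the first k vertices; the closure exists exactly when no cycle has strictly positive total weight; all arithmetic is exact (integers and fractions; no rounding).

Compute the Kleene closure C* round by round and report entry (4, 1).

D(0):
  [0, -18, -19, -∞]
  [0, 0, -∞, 0]
  [4, -3, 0, -∞]
  [-∞, -11, -20, 0]
D(1):
  [0, -18, -19, -∞]
  [0, 0, -19, 0]
  [4, -3, 0, -∞]
  [-∞, -11, -20, 0]
D(2):
  [0, -18, -19, -18]
  [0, 0, -19, 0]
  [4, -3, 0, -3]
  [-11, -11, -20, 0]
D(3):
  [0, -18, -19, -18]
  [0, 0, -19, 0]
  [4, -3, 0, -3]
  [-11, -11, -20, 0]
D(4):
  [0, -18, -19, -18]
  [0, 0, -19, 0]
  [4, -3, 0, -3]
  [-11, -11, -20, 0]
Answer: C*[4][1] = -11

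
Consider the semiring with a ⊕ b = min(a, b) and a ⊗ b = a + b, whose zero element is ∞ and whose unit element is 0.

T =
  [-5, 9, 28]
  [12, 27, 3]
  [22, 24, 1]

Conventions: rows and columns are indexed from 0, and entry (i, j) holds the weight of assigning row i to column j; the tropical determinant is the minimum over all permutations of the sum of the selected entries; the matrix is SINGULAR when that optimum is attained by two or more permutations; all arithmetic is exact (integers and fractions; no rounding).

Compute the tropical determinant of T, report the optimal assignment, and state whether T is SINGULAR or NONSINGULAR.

σ = (0, 1, 2): (-5) + 27 + 1 = 23
σ = (0, 2, 1): (-5) + 3 + 24 = 22
σ = (1, 0, 2): 9 + 12 + 1 = 22
σ = (1, 2, 0): 9 + 3 + 22 = 34
σ = (2, 0, 1): 28 + 12 + 24 = 64
σ = (2, 1, 0): 28 + 27 + 22 = 77
Optimal value attained by: σ = (0, 2, 1).
Answer: det⊕(T) = 22; verdict: SINGULAR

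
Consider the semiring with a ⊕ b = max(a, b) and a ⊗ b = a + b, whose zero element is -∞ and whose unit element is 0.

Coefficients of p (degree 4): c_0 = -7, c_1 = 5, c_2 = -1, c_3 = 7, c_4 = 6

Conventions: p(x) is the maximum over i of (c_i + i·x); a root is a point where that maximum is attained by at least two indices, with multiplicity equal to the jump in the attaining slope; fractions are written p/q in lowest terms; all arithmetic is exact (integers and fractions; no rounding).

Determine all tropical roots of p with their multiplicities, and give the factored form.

hull edge (i=0, c=-7) to (i=1, c=5): slope 12, span 1
hull edge (i=1, c=5) to (i=3, c=7): slope 1, span 2
hull edge (i=3, c=7) to (i=4, c=6): slope -1, span 1
Factored form: p(x) = 6 ⊗ (x ⊕ (-12)) ⊗ (x ⊕ (-1)) ⊗ (x ⊕ (-1)) ⊗ (x ⊕ 1)
Answer: roots = -12 (mult 1), -1 (mult 2), 1 (mult 1)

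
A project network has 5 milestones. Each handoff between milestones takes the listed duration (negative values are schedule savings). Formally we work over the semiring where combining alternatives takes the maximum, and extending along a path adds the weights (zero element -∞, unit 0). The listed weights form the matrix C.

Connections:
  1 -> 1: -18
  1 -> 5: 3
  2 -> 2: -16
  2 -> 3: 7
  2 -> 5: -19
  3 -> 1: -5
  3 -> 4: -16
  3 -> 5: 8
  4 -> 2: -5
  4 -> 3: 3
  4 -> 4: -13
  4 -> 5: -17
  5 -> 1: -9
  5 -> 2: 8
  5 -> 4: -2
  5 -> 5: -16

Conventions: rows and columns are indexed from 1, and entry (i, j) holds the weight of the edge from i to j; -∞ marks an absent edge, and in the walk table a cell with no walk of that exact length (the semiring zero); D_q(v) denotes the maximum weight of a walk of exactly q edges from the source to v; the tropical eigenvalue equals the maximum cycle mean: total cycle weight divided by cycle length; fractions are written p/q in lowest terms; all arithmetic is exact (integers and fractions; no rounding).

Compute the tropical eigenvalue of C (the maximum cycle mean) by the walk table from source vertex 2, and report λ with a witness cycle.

q=0: [-∞, 0, -∞, -∞, -∞]
q=1: [-∞, -16, 7, -∞, -19]
q=2: [2, -11, -9, -9, 15]
q=3: [6, 23, -4, 13, 5]
q=4: [-4, 13, 30, 3, 9]
q=5: [25, 17, 20, 14, 38]
Optimal cycle mean attained by: cycle 2->3->5->2, total 7 + 8 + 8, length 3.
Answer: λ = 23/3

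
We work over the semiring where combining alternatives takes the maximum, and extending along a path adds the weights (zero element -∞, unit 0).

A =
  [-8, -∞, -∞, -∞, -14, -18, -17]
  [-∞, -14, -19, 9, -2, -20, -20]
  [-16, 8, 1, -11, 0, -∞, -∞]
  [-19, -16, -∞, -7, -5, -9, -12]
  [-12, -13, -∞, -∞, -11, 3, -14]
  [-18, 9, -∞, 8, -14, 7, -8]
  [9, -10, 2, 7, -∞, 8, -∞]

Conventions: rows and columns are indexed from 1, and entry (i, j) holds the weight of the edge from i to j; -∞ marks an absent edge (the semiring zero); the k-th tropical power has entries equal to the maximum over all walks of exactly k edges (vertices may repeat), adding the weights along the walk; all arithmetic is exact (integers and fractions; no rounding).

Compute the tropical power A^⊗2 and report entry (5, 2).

A^⊗2:
  [-8, -9, -15, -10, -22, -9, -25]
  [-10, -7, -18, 2, 4, 1, -3]
  [-12, 9, 2, 17, 6, 3, -12]
  [-3, 0, -10, -1, -12, -2, -17]
  [-5, 12, -12, 11, -11, 10, -5]
  [1, 16, -6, 18, 7, 14, -1]
  [1, 17, 3, 16, 2, 15, 0]
Key observation: the optimum is the walk 5->6->2, with weight 3 + 9 = 12.
Optimal value attained by: walk 5->6->2.
Answer: (A^⊗2)[5][2] = 12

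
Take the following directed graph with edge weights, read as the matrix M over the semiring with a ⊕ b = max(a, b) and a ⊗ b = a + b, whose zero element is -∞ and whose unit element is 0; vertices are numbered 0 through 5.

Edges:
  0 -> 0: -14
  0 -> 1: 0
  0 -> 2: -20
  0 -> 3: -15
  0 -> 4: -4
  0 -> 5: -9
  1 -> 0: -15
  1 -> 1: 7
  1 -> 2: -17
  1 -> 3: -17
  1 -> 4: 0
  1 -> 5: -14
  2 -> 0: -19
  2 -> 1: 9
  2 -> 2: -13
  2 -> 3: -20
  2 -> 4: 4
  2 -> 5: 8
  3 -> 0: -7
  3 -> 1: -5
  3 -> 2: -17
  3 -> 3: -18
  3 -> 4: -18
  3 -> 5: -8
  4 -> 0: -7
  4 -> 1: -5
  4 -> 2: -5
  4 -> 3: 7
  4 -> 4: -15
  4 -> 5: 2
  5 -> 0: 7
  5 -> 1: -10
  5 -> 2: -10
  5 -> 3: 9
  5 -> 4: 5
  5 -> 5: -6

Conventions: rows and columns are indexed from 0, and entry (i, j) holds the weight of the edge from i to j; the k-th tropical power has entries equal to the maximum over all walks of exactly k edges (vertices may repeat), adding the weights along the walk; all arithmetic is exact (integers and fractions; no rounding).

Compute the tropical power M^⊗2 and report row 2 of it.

M^⊗2:
  [-2, 7, -9, 3, 0, -2]
  [-7, 14, -5, 7, 7, 2]
  [15, 16, -1, 17, 13, 6]
  [-1, 2, -18, 1, -3, -9]
  [9, 4, -8, 11, 7, 3]
  [2, 7, 0, 12, 3, 7]
Answer: row 2 of M^⊗2 = [15, 16, -1, 17, 13, 6]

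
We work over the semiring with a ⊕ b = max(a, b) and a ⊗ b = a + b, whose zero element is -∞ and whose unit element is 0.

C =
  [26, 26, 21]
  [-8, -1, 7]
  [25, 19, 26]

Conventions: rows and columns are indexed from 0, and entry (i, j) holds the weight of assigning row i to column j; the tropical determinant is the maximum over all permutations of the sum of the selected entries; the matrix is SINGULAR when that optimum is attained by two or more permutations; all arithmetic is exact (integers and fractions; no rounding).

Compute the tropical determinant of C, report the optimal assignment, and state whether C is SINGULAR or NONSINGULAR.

σ = (0, 1, 2): 26 + (-1) + 26 = 51
σ = (0, 2, 1): 26 + 7 + 19 = 52
σ = (1, 0, 2): 26 + (-8) + 26 = 44
σ = (1, 2, 0): 26 + 7 + 25 = 58
σ = (2, 0, 1): 21 + (-8) + 19 = 32
σ = (2, 1, 0): 21 + (-1) + 25 = 45
Optimal value attained by: σ = (1, 2, 0).
Answer: det⊕(C) = 58; verdict: NONSINGULAR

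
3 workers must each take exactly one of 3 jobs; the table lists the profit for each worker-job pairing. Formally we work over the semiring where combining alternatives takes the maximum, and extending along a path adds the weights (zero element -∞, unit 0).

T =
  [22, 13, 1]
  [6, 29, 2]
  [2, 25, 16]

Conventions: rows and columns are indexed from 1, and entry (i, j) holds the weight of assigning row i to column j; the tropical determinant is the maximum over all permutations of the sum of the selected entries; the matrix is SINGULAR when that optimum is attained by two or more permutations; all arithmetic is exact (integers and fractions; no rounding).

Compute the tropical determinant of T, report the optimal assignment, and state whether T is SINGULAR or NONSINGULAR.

σ = (1, 2, 3): 22 + 29 + 16 = 67
σ = (1, 3, 2): 22 + 2 + 25 = 49
σ = (2, 1, 3): 13 + 6 + 16 = 35
σ = (2, 3, 1): 13 + 2 + 2 = 17
σ = (3, 1, 2): 1 + 6 + 25 = 32
σ = (3, 2, 1): 1 + 29 + 2 = 32
Optimal value attained by: σ = (1, 2, 3).
Answer: det⊕(T) = 67; verdict: NONSINGULAR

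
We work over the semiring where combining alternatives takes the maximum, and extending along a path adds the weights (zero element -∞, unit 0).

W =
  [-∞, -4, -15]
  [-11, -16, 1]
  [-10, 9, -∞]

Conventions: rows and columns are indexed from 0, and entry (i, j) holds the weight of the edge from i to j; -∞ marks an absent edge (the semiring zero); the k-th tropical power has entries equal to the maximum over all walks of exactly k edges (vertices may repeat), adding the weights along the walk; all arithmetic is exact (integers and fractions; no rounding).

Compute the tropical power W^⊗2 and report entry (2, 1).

W^⊗2:
  [-15, -6, -3]
  [-9, 10, -15]
  [-2, -7, 10]
Key observation: the optimum is the walk 2->1->1, with weight 9 + (-16) = -7.
Optimal value attained by: walk 2->1->1.
Answer: (W^⊗2)[2][1] = -7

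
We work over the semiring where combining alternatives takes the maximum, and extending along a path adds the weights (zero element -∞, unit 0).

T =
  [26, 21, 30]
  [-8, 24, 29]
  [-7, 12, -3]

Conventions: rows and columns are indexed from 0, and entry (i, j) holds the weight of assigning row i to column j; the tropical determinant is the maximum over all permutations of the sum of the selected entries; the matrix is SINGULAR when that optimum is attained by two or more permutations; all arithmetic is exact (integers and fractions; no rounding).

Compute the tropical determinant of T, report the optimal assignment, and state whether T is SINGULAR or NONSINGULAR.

σ = (0, 1, 2): 26 + 24 + (-3) = 47
σ = (0, 2, 1): 26 + 29 + 12 = 67
σ = (1, 0, 2): 21 + (-8) + (-3) = 10
σ = (1, 2, 0): 21 + 29 + (-7) = 43
σ = (2, 0, 1): 30 + (-8) + 12 = 34
σ = (2, 1, 0): 30 + 24 + (-7) = 47
Optimal value attained by: σ = (0, 2, 1).
Answer: det⊕(T) = 67; verdict: NONSINGULAR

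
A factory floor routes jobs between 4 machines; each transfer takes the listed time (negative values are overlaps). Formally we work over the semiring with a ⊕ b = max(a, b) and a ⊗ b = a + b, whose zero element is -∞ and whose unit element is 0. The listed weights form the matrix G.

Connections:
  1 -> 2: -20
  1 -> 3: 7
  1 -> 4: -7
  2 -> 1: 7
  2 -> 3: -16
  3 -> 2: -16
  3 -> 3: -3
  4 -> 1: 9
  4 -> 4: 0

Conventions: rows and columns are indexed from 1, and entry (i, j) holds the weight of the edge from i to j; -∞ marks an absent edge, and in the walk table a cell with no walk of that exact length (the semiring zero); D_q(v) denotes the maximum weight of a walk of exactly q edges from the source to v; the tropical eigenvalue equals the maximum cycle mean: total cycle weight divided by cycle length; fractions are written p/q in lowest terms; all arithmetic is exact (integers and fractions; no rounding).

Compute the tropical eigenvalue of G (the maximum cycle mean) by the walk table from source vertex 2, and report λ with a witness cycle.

q=0: [-∞, 0, -∞, -∞]
q=1: [7, -∞, -16, -∞]
q=2: [-∞, -13, 14, 0]
q=3: [9, -2, 11, 0]
q=4: [9, -5, 16, 2]
Optimal cycle mean attained by: cycle 1->4->1, total (-7) + 9, length 2.
Answer: λ = 1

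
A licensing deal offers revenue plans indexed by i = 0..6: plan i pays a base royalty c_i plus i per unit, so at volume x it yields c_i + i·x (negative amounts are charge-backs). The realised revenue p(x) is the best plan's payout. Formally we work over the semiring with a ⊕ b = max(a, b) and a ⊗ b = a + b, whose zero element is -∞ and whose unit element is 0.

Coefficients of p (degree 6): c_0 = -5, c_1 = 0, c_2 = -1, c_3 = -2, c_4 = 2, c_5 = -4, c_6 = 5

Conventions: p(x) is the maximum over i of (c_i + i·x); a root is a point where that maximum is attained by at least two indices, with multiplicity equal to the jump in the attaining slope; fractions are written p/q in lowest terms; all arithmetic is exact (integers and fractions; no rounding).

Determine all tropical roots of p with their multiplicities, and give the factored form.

hull edge (i=0, c=-5) to (i=1, c=0): slope 5, span 1
hull edge (i=1, c=0) to (i=6, c=5): slope 1, span 5
Factored form: p(x) = 5 ⊗ (x ⊕ (-5)) ⊗ (x ⊕ (-1)) ⊗ (x ⊕ (-1)) ⊗ (x ⊕ (-1)) ⊗ (x ⊕ (-1)) ⊗ (x ⊕ (-1))
Answer: roots = -5 (mult 1), -1 (mult 5)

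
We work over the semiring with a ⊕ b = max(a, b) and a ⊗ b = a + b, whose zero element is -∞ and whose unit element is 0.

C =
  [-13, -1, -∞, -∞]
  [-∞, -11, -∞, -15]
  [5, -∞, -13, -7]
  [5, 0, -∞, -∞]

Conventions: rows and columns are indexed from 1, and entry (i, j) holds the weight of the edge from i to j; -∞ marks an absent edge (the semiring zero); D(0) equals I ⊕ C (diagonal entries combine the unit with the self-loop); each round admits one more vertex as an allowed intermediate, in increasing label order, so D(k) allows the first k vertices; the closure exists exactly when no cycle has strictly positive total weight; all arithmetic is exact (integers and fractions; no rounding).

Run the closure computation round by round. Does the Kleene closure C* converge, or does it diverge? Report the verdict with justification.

D(0):
  [0, -1, -∞, -∞]
  [-∞, 0, -∞, -15]
  [5, -∞, 0, -7]
  [5, 0, -∞, 0]
D(1):
  [0, -1, -∞, -∞]
  [-∞, 0, -∞, -15]
  [5, 4, 0, -7]
  [5, 4, -∞, 0]
D(2):
  [0, -1, -∞, -16]
  [-∞, 0, -∞, -15]
  [5, 4, 0, -7]
  [5, 4, -∞, 0]
D(3):
  [0, -1, -∞, -16]
  [-∞, 0, -∞, -15]
  [5, 4, 0, -7]
  [5, 4, -∞, 0]
D(4):
  [0, -1, -∞, -16]
  [-10, 0, -∞, -15]
  [5, 4, 0, -7]
  [5, 4, -∞, 0]
Key observation: every diagonal entry stays at the unit through all rounds, so no improving cycle exists.
Answer: CONVERGES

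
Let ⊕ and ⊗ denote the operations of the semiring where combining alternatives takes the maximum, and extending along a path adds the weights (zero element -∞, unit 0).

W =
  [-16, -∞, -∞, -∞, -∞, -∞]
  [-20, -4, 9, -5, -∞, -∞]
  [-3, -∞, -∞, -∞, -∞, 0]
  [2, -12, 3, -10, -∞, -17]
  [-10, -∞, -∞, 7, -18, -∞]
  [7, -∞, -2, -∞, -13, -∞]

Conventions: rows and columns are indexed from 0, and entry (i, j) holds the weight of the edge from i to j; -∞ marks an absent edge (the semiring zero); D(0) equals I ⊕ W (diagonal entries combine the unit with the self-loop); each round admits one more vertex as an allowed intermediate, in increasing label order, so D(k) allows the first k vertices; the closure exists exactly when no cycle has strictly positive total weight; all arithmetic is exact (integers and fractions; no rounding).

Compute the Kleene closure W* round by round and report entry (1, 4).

D(0):
  [0, -∞, -∞, -∞, -∞, -∞]
  [-20, 0, 9, -5, -∞, -∞]
  [-3, -∞, 0, -∞, -∞, 0]
  [2, -12, 3, 0, -∞, -17]
  [-10, -∞, -∞, 7, 0, -∞]
  [7, -∞, -2, -∞, -13, 0]
D(1):
  [0, -∞, -∞, -∞, -∞, -∞]
  [-20, 0, 9, -5, -∞, -∞]
  [-3, -∞, 0, -∞, -∞, 0]
  [2, -12, 3, 0, -∞, -17]
  [-10, -∞, -∞, 7, 0, -∞]
  [7, -∞, -2, -∞, -13, 0]
D(2):
  [0, -∞, -∞, -∞, -∞, -∞]
  [-20, 0, 9, -5, -∞, -∞]
  [-3, -∞, 0, -∞, -∞, 0]
  [2, -12, 3, 0, -∞, -17]
  [-10, -∞, -∞, 7, 0, -∞]
  [7, -∞, -2, -∞, -13, 0]
D(3):
  [0, -∞, -∞, -∞, -∞, -∞]
  [6, 0, 9, -5, -∞, 9]
  [-3, -∞, 0, -∞, -∞, 0]
  [2, -12, 3, 0, -∞, 3]
  [-10, -∞, -∞, 7, 0, -∞]
  [7, -∞, -2, -∞, -13, 0]
D(4):
  [0, -∞, -∞, -∞, -∞, -∞]
  [6, 0, 9, -5, -∞, 9]
  [-3, -∞, 0, -∞, -∞, 0]
  [2, -12, 3, 0, -∞, 3]
  [9, -5, 10, 7, 0, 10]
  [7, -∞, -2, -∞, -13, 0]
D(5):
  [0, -∞, -∞, -∞, -∞, -∞]
  [6, 0, 9, -5, -∞, 9]
  [-3, -∞, 0, -∞, -∞, 0]
  [2, -12, 3, 0, -∞, 3]
  [9, -5, 10, 7, 0, 10]
  [7, -18, -2, -6, -13, 0]
D(6):
  [0, -∞, -∞, -∞, -∞, -∞]
  [16, 0, 9, 3, -4, 9]
  [7, -18, 0, -6, -13, 0]
  [10, -12, 3, 0, -10, 3]
  [17, -5, 10, 7, 0, 10]
  [7, -18, -2, -6, -13, 0]
Answer: W*[1][4] = -4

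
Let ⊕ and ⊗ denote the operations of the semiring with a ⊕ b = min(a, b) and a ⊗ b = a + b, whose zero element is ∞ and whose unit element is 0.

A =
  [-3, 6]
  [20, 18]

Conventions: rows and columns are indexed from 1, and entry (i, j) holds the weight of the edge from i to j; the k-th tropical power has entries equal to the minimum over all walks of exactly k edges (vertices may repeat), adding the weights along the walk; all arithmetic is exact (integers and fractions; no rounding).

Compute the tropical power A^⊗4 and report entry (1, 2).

A^⊗2:
  [-6, 3]
  [17, 26]
A^⊗3:
  [-9, 0]
  [14, 23]
A^⊗4:
  [-12, -3]
  [11, 20]
Key observation: the optimum is the walk 1->1->1->1->2, with weight (-3) + (-3) + (-3) + 6 = -3.
Optimal value attained by: walk 1->1->1->1->2.
Answer: (A^⊗4)[1][2] = -3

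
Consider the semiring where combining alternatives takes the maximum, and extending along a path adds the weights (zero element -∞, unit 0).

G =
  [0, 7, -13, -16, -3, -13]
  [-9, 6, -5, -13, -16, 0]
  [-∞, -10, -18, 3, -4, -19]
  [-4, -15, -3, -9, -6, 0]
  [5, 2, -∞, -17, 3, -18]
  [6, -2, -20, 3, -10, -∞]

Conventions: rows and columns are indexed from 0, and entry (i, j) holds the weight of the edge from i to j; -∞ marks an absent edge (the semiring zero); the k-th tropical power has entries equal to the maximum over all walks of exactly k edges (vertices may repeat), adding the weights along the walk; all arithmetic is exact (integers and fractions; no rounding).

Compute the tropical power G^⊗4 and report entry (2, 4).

G^⊗2:
  [2, 13, 2, -6, 0, 7]
  [6, 12, 1, 3, -9, 6]
  [1, -2, 0, -6, -1, 3]
  [6, 3, -12, 3, -3, -9]
  [8, 12, -3, -11, 6, 2]
  [6, 13, 0, -6, 3, 3]
G^⊗3:
  [13, 19, 8, 10, 3, 13]
  [12, 18, 7, 9, 3, 12]
  [9, 8, -7, 6, 2, -2]
  [6, 13, 0, -6, 3, 3]
  [11, 18, 7, 5, 9, 12]
  [9, 19, 8, 6, 6, 13]
G^⊗4:
  [19, 25, 14, 16, 10, 19]
  [18, 24, 13, 15, 9, 18]
  [9, 16, 3, 1, 6, 8]
  [9, 19, 8, 6, 6, 13]
  [18, 24, 13, 15, 12, 18]
  [19, 25, 14, 16, 9, 19]
Key observation: the optimum is the walk 2->3->5->0->4, with weight 3 + 0 + 6 + (-3) = 6.
Optimal value attained by: walk 2->3->5->0->4.
Answer: (G^⊗4)[2][4] = 6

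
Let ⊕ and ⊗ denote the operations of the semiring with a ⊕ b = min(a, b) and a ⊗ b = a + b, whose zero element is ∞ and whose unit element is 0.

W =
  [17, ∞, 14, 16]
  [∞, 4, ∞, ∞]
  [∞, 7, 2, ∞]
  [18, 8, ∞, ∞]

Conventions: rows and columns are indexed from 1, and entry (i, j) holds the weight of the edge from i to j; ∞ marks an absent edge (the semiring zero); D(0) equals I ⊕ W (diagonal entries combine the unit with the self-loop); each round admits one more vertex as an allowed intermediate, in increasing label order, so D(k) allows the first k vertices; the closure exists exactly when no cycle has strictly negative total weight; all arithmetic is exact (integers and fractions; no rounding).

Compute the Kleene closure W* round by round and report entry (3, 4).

D(0):
  [0, ∞, 14, 16]
  [∞, 0, ∞, ∞]
  [∞, 7, 0, ∞]
  [18, 8, ∞, 0]
D(1):
  [0, ∞, 14, 16]
  [∞, 0, ∞, ∞]
  [∞, 7, 0, ∞]
  [18, 8, 32, 0]
D(2):
  [0, ∞, 14, 16]
  [∞, 0, ∞, ∞]
  [∞, 7, 0, ∞]
  [18, 8, 32, 0]
D(3):
  [0, 21, 14, 16]
  [∞, 0, ∞, ∞]
  [∞, 7, 0, ∞]
  [18, 8, 32, 0]
D(4):
  [0, 21, 14, 16]
  [∞, 0, ∞, ∞]
  [∞, 7, 0, ∞]
  [18, 8, 32, 0]
Answer: W*[3][4] = ∞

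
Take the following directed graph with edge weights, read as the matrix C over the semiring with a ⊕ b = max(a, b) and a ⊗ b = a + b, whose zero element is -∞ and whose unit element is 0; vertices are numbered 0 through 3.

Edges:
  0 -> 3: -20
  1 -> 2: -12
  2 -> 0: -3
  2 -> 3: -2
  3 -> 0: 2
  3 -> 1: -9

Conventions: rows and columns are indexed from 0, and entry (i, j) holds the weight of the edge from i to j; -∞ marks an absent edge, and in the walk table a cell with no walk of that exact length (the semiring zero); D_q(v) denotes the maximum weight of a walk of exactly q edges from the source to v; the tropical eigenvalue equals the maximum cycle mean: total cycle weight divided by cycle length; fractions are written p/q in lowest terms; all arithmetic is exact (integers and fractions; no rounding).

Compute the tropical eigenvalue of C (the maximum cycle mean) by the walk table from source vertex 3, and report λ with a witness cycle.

q=0: [-∞, -∞, -∞, 0]
q=1: [2, -9, -∞, -∞]
q=2: [-∞, -∞, -21, -18]
q=3: [-16, -27, -∞, -23]
q=4: [-21, -32, -39, -36]
Optimal cycle mean attained by: cycle 1->2->3->1, total (-12) + (-2) + (-9), length 3.
Answer: λ = -23/3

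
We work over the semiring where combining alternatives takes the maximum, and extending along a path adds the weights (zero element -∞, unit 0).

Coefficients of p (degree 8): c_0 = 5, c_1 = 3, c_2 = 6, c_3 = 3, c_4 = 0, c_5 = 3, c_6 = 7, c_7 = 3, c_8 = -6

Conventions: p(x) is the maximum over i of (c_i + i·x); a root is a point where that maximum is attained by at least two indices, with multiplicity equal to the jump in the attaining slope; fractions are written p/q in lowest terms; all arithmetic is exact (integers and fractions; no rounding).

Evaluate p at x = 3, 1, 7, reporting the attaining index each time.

p(3) = max(5+0·3=5, 3+1·3=6, 6+2·3=12, 3+3·3=12, 0+4·3=12, 3+5·3=18, 7+6·3=25, 3+7·3=24, -6+8·3=18) = 25 (attained by i=6)
p(1) = max(5+0·1=5, 3+1·1=4, 6+2·1=8, 3+3·1=6, 0+4·1=4, 3+5·1=8, 7+6·1=13, 3+7·1=10, -6+8·1=2) = 13 (attained by i=6)
p(7) = max(5+0·7=5, 3+1·7=10, 6+2·7=20, 3+3·7=24, 0+4·7=28, 3+5·7=38, 7+6·7=49, 3+7·7=52, -6+8·7=50) = 52 (attained by i=7)
Answer: p(3) = 25; p(1) = 13; p(7) = 52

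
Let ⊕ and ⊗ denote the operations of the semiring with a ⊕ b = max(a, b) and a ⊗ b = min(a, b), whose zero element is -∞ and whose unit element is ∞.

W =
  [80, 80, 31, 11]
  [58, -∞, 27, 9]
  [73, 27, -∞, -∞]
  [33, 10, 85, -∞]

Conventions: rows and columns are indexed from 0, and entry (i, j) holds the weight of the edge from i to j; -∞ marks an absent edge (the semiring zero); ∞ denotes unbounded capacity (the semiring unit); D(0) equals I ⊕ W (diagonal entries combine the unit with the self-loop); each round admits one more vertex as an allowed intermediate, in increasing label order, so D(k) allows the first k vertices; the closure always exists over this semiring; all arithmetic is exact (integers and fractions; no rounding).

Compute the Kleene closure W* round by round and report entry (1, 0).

D(0):
  [∞, 80, 31, 11]
  [58, ∞, 27, 9]
  [73, 27, ∞, -∞]
  [33, 10, 85, ∞]
D(1):
  [∞, 80, 31, 11]
  [58, ∞, 31, 11]
  [73, 73, ∞, 11]
  [33, 33, 85, ∞]
D(2):
  [∞, 80, 31, 11]
  [58, ∞, 31, 11]
  [73, 73, ∞, 11]
  [33, 33, 85, ∞]
D(3):
  [∞, 80, 31, 11]
  [58, ∞, 31, 11]
  [73, 73, ∞, 11]
  [73, 73, 85, ∞]
D(4):
  [∞, 80, 31, 11]
  [58, ∞, 31, 11]
  [73, 73, ∞, 11]
  [73, 73, 85, ∞]
Answer: W*[1][0] = 58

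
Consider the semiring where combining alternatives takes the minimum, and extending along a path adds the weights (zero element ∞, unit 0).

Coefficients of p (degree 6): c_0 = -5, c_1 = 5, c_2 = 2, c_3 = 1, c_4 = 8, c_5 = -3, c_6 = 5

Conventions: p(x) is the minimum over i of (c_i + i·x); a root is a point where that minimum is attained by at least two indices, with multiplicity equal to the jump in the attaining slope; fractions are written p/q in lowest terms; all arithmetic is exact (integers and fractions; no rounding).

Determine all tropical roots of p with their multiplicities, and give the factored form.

hull edge (i=0, c=-5) to (i=5, c=-3): slope 2/5, span 5
hull edge (i=5, c=-3) to (i=6, c=5): slope 8, span 1
Factored form: p(x) = 5 ⊗ (x ⊕ (-8)) ⊗ (x ⊕ (-2/5)) ⊗ (x ⊕ (-2/5)) ⊗ (x ⊕ (-2/5)) ⊗ (x ⊕ (-2/5)) ⊗ (x ⊕ (-2/5))
Answer: roots = -8 (mult 1), -2/5 (mult 5)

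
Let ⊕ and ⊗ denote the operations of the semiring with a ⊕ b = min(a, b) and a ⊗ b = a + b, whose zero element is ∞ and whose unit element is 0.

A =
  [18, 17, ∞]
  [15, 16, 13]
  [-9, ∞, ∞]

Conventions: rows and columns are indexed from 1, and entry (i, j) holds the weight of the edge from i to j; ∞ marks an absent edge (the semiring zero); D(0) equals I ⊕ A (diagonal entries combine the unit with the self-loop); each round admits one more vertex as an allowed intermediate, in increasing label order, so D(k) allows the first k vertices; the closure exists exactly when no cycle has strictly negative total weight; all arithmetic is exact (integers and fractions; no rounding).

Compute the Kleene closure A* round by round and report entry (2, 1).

D(0):
  [0, 17, ∞]
  [15, 0, 13]
  [-9, ∞, 0]
D(1):
  [0, 17, ∞]
  [15, 0, 13]
  [-9, 8, 0]
D(2):
  [0, 17, 30]
  [15, 0, 13]
  [-9, 8, 0]
D(3):
  [0, 17, 30]
  [4, 0, 13]
  [-9, 8, 0]
Answer: A*[2][1] = 4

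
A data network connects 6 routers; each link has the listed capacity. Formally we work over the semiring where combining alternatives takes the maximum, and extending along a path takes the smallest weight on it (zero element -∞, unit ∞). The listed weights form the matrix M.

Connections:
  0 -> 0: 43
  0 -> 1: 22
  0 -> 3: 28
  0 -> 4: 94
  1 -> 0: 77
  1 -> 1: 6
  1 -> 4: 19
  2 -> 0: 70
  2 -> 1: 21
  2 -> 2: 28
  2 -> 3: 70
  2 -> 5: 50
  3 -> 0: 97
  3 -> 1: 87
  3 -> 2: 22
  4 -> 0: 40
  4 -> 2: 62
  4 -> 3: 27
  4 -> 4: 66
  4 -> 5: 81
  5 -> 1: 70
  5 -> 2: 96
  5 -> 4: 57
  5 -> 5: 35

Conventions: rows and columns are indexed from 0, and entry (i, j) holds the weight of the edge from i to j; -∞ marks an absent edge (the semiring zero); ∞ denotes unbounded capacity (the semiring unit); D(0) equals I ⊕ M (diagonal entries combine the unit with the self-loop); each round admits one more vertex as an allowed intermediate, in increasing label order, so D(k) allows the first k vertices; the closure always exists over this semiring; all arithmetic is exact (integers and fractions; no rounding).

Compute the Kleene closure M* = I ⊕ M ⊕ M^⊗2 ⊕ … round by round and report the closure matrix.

D(0):
  [∞, 22, -∞, 28, 94, -∞]
  [77, ∞, -∞, -∞, 19, -∞]
  [70, 21, ∞, 70, -∞, 50]
  [97, 87, 22, ∞, -∞, -∞]
  [40, -∞, 62, 27, ∞, 81]
  [-∞, 70, 96, -∞, 57, ∞]
D(1):
  [∞, 22, -∞, 28, 94, -∞]
  [77, ∞, -∞, 28, 77, -∞]
  [70, 22, ∞, 70, 70, 50]
  [97, 87, 22, ∞, 94, -∞]
  [40, 22, 62, 28, ∞, 81]
  [-∞, 70, 96, -∞, 57, ∞]
D(2):
  [∞, 22, -∞, 28, 94, -∞]
  [77, ∞, -∞, 28, 77, -∞]
  [70, 22, ∞, 70, 70, 50]
  [97, 87, 22, ∞, 94, -∞]
  [40, 22, 62, 28, ∞, 81]
  [70, 70, 96, 28, 70, ∞]
D(3):
  [∞, 22, -∞, 28, 94, -∞]
  [77, ∞, -∞, 28, 77, -∞]
  [70, 22, ∞, 70, 70, 50]
  [97, 87, 22, ∞, 94, 22]
  [62, 22, 62, 62, ∞, 81]
  [70, 70, 96, 70, 70, ∞]
D(4):
  [∞, 28, 22, 28, 94, 22]
  [77, ∞, 22, 28, 77, 22]
  [70, 70, ∞, 70, 70, 50]
  [97, 87, 22, ∞, 94, 22]
  [62, 62, 62, 62, ∞, 81]
  [70, 70, 96, 70, 70, ∞]
D(5):
  [∞, 62, 62, 62, 94, 81]
  [77, ∞, 62, 62, 77, 77]
  [70, 70, ∞, 70, 70, 70]
  [97, 87, 62, ∞, 94, 81]
  [62, 62, 62, 62, ∞, 81]
  [70, 70, 96, 70, 70, ∞]
D(6):
  [∞, 70, 81, 70, 94, 81]
  [77, ∞, 77, 70, 77, 77]
  [70, 70, ∞, 70, 70, 70]
  [97, 87, 81, ∞, 94, 81]
  [70, 70, 81, 70, ∞, 81]
  [70, 70, 96, 70, 70, ∞]
Answer: M* = [[∞, 70, 81, 70, 94, 81], [77, ∞, 77, 70, 77, 77], [70, 70, ∞, 70, 70, 70], [97, 87, 81, ∞, 94, 81], [70, 70, 81, 70, ∞, 81], [70, 70, 96, 70, 70, ∞]]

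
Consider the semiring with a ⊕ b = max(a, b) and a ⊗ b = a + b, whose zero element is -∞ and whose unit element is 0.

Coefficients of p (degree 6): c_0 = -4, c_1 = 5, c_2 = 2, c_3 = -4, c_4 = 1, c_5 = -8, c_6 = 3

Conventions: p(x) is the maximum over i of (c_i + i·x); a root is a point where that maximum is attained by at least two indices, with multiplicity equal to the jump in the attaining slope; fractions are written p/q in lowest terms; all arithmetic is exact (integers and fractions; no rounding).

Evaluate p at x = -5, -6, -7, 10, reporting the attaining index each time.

p(-5) = max(-4+0·(-5)=-4, 5+1·(-5)=0, 2+2·(-5)=-8, -4+3·(-5)=-19, 1+4·(-5)=-19, -8+5·(-5)=-33, 3+6·(-5)=-27) = 0 (attained by i=1)
p(-6) = max(-4+0·(-6)=-4, 5+1·(-6)=-1, 2+2·(-6)=-10, -4+3·(-6)=-22, 1+4·(-6)=-23, -8+5·(-6)=-38, 3+6·(-6)=-33) = -1 (attained by i=1)
p(-7) = max(-4+0·(-7)=-4, 5+1·(-7)=-2, 2+2·(-7)=-12, -4+3·(-7)=-25, 1+4·(-7)=-27, -8+5·(-7)=-43, 3+6·(-7)=-39) = -2 (attained by i=1)
p(10) = max(-4+0·10=-4, 5+1·10=15, 2+2·10=22, -4+3·10=26, 1+4·10=41, -8+5·10=42, 3+6·10=63) = 63 (attained by i=6)
Answer: p(-5) = 0; p(-6) = -1; p(-7) = -2; p(10) = 63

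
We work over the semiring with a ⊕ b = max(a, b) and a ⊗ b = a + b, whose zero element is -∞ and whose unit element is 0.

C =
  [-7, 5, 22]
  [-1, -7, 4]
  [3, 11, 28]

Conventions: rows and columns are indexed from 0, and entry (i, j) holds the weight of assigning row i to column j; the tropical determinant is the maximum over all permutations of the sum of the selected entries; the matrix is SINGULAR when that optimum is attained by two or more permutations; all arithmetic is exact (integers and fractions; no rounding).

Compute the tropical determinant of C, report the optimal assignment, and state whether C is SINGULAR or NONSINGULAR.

σ = (0, 1, 2): (-7) + (-7) + 28 = 14
σ = (0, 2, 1): (-7) + 4 + 11 = 8
σ = (1, 0, 2): 5 + (-1) + 28 = 32
σ = (1, 2, 0): 5 + 4 + 3 = 12
σ = (2, 0, 1): 22 + (-1) + 11 = 32
σ = (2, 1, 0): 22 + (-7) + 3 = 18
Optimal value attained by: σ = (1, 0, 2).
Answer: det⊕(C) = 32; verdict: SINGULAR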